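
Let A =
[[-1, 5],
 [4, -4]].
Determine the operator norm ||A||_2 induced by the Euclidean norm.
||A||_2 = sqrt((58 + sqrt(2340))/2) ≈ 7.2929 (= sqrt(largest eigenvalue of A^T A))

||A||_2 = sigma_max(A) = sqrt(lambda_max(A^T A)). Form the symmetric matrix M = A^T A =
[[17, -21],
 [-21, 41]].
Its characteristic polynomial (trace, determinant of M give the coefficients) is
  p(λ) = det(λ I - M) = λ^2 - 58λ + 256.
For λ^2 - 58λ + 256 the discriminant is 2340. It is nonnegative but not a perfect square, so the roots are real and irrational: λ = (58 ± sqrt(2340))/2 ≈ 53.1868, 4.8132.
So the eigenvalues of A^T A are ≈ 4.8132, 53.1868 (all ≥ 0, as they must be for A^T A). The largest is λ_max = (58 + sqrt(2340))/2 ≈ 53.1868, hence ||A||_2 = sqrt(λ_max) = sqrt((58 + sqrt(2340))/2) ≈ 7.2929.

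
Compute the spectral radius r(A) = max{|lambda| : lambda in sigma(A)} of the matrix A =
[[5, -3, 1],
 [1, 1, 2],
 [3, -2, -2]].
r(A) ≈ 3.0523

The eigenvalues of A are the roots of its characteristic polynomial. With M = A (coefficients from the trace, the sum of principal 2x2 minors, and det A):
  p(λ) = det(λ I - M) = λ^3 - 4λ^2 - 3λ + 19.
No integer candidate from the rational root theorem (±divisors of 19) is a root, so the roots are irrational. The cubic discriminant is Δ = -527 < 0, so there is one real root and a complex-conjugate pair. p(-3) = -35 and p(-2) = 1 have opposite signs, so a root lies in (-3, -2); Newton's method refines it to λ ≈ -2.0394. Dividing out (λ - (-2.0394)) leaves approximately λ^2 - 6.0394λ + 9.3166. For λ^2 - 6.0394λ + 9.3166 the discriminant is -0.7922. It is negative, so the remaining roots are the complex-conjugate pair λ ≈ 3.0197 ± 0.445i. Their product equals the constant term, so |λ|^2 ≈ 9.3166 and |λ| ≈ 3.0523.
Thus the eigenvalues (to 4 decimals) are -2.0394 (modulus 2.0394); 3.0197 ± 0.445i (modulus 3.0523). The spectral radius is the largest modulus: r(A) ≈ 3.0523. (Cross-check: r(A) ≤ ||A||_2 ≈ 6.8631; equality holds whenever A is normal, though it can also hold for some non-normal A.)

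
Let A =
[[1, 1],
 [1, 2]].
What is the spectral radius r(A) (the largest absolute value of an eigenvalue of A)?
r(A) = (3 + sqrt(5))/2 ≈ 2.618

The eigenvalues of A are the roots of its characteristic polynomial. With M = A (coefficients from the trace and determinant):
  p(λ) = det(λ I - M) = λ^2 - 3λ + 1.
For λ^2 - 3λ + 1 the discriminant is 5. It is nonnegative but not a perfect square, so the roots are real and irrational: λ = (3 ± sqrt(5))/2 ≈ 2.618, 0.382.
Thus the eigenvalues (to 4 decimals) are 2.618 (modulus 2.618); 0.382 (modulus 0.382). The spectral radius is the largest modulus: r(A) = (3 + sqrt(5))/2 ≈ 2.618. (Cross-check: r(A) ≤ ||A||_2 ≈ 2.618; equality holds whenever A is normal, though it can also hold for some non-normal A.)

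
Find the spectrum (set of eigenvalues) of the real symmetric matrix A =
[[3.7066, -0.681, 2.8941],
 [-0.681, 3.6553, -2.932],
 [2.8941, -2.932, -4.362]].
sigma(A) ≈ {-6, 3, 6}

A is real symmetric, so its spectrum consists of real eigenvalues. Expanding the characteristic polynomial of the displayed matrix gives
  det(λ I - A) = p(λ) = λ^3 + (-3)λ^2 + (-36)λ + (108).
Solving p(λ) = 0 yields eigenvalues ≈ -6, 3, 6. (A is shown rounded to 4 decimals, so these recover the underlying integer eigenvalues to within that precision.)
Verification: the trace of A = 3 equals the sum of eigenvalues 3, and det(A) ≈ -107.9998 matches the eigenvalue product -108.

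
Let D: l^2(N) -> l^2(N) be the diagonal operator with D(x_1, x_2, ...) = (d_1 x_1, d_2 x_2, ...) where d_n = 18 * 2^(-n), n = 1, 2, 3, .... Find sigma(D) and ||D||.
sigma(D) = {18 * 2^(-n) : n ≥ 1} ∪ {0}; ||D|| = 9

A bounded diagonal operator on l^2 with diagonal entries d_n has spectrum equal to the closure of {d_n : n ≥ 1}: every d_n is an eigenvalue (with eigenvector e_n), so {d_n} ⊂ sigma(D); the spectrum is closed, so its closure is too; and for lambda not in the closure, (D - lambda I) has bounded inverse (the diagonal entries 1/(d_n - lambda) are bounded). For our sequence d_n = 18 * 2^(-n), n = 1, 2, 3, ...:
  - {d_n} = {18 * 2^(-n) : n ≥ 1}; the only limit point is 0
  - closure = {18 * 2^(-n) : n ≥ 1} ∪ {0}
For the norm: a diagonal operator has ||D|| = sup_n |d_n|. Here d_n = 18 * 2^(-n) is positive and decreasing, so sup_n |d_n| = d_1 = 18/2 = 9. So ||D|| = 9.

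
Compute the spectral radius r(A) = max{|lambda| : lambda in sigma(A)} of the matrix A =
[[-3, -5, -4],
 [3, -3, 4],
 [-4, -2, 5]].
r(A) ≈ 6.6711

The eigenvalues of A are the roots of its characteristic polynomial. With M = A (coefficients from the trace, the sum of principal 2x2 minors, and det A):
  p(λ) = det(λ I - M) = λ^3 + λ^2 - 14λ - 248.
No integer candidate from the rational root theorem (±divisors of 248) is a root, so the roots are irrational. The cubic discriminant is Δ = -1585948 < 0, so there is one real root and a complex-conjugate pair. p(6) = -80 and p(7) = 46 have opposite signs, so a root lies in (6, 7); Newton's method refines it to λ ≈ 6.6711. Dividing out (λ - (6.6711)) leaves approximately λ^2 + 7.6711λ + 37.1751. For λ^2 + 7.6711λ + 37.1751 the discriminant is -89.8542. It is negative, so the remaining roots are the complex-conjugate pair λ ≈ -3.8356 ± 4.7396i. Their product equals the constant term, so |λ|^2 ≈ 37.1751 and |λ| ≈ 6.0971.
Thus the eigenvalues (to 4 decimals) are 6.6711 (modulus 6.6711); -3.8356 ± 4.7396i (modulus 6.0971). The spectral radius is the largest modulus: r(A) ≈ 6.6711. (Cross-check: r(A) ≤ ||A||_2 ≈ 7.5952; equality holds whenever A is normal, though it can also hold for some non-normal A.)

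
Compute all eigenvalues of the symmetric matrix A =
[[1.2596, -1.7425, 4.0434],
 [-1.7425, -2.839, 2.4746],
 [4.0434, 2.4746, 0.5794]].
sigma(A) ≈ {-6, 0, 5}

A is real symmetric, so its spectrum consists of real eigenvalues. Expanding the characteristic polynomial of the displayed matrix gives
  det(λ I - A) = p(λ) = λ^3 + (1)λ^2 + (-30)λ + (0).
Solving p(λ) = 0 yields eigenvalues ≈ -6, 0, 5. (A is shown rounded to 4 decimals, so these recover the underlying integer eigenvalues to within that precision.)
Verification: the trace of A = -1 equals the sum of eigenvalues -1, and det(A) ≈ 0.0003 matches the eigenvalue product 0.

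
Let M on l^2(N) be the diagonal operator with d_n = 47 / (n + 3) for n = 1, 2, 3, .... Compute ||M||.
||M|| = 47/4 (attained at n = 1)

For M diagonal, ||M|| = sup_n |d_n| = sup_n 47/(n + 3). This is positive and strictly decreasing in n, so the supremum is attained at n = 1: d_1 = 47/(1 + 3) = 47/4. Hence ||M|| = 47/4.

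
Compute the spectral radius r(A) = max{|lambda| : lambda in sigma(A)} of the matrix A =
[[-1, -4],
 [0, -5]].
r(A) = 5

The eigenvalues of A are the roots of its characteristic polynomial. With M = A (coefficients from the trace and determinant):
  p(λ) = det(λ I - M) = λ^2 + 6λ + 5.
For λ^2 + 6λ + 5 the discriminant is 16. It is a perfect square (4^2), so the roots are rational: λ = (-6 ± 4)/2 = -1, -5.
Thus the eigenvalues (to 4 decimals) are -1 (modulus 1); -5 (modulus 5). The spectral radius is the largest modulus: r(A) = 5. (Cross-check: r(A) ≤ ||A||_2 ≈ 6.434; equality holds whenever A is normal, though it can also hold for some non-normal A.)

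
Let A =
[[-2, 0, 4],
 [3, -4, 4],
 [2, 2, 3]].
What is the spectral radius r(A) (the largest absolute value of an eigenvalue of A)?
r(A) ≈ 5.3072

The eigenvalues of A are the roots of its characteristic polynomial. With M = A (coefficients from the trace, the sum of principal 2x2 minors, and det A):
  p(λ) = det(λ I - M) = λ^3 + 3λ^2 - 26λ - 96.
No integer candidate from the rational root theorem (±divisors of 96) is a root, so the roots are irrational. The cubic discriminant is Δ = -27292 < 0, so there is one real root and a complex-conjugate pair. p(5) = -26 and p(6) = 72 have opposite signs, so a root lies in (5, 6); Newton's method refines it to λ ≈ 5.3072. Dividing out (λ - (5.3072)) leaves approximately λ^2 + 8.3072λ + 18.0885. For λ^2 + 8.3072λ + 18.0885 the discriminant is -3.3438. It is negative, so the remaining roots are the complex-conjugate pair λ ≈ -4.1536 ± 0.9143i. Their product equals the constant term, so |λ|^2 ≈ 18.0885 and |λ| ≈ 4.2531.
Thus the eigenvalues (to 4 decimals) are 5.3072 (modulus 5.3072); -4.1536 ± 0.9143i (modulus 4.2531). The spectral radius is the largest modulus: r(A) ≈ 5.3072. (Cross-check: r(A) ≤ ||A||_2 ≈ 7.0468; equality holds whenever A is normal, though it can also hold for some non-normal A.)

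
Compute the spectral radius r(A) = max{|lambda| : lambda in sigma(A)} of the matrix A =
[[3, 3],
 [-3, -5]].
r(A) = (2 + sqrt(28))/2 ≈ 3.6458

The eigenvalues of A are the roots of its characteristic polynomial. With M = A (coefficients from the trace and determinant):
  p(λ) = det(λ I - M) = λ^2 + 2λ - 6.
For λ^2 + 2λ - 6 the discriminant is 28. It is nonnegative but not a perfect square, so the roots are real and irrational: λ = (-2 ± sqrt(28))/2 ≈ 1.6458, -3.6458.
Thus the eigenvalues (to 4 decimals) are 1.6458 (modulus 1.6458); -3.6458 (modulus 3.6458). The spectral radius is the largest modulus: r(A) = (2 + sqrt(28))/2 ≈ 3.6458. (Cross-check: r(A) ≤ ||A||_2 ≈ 7.1623; equality holds whenever A is normal, though it can also hold for some non-normal A.)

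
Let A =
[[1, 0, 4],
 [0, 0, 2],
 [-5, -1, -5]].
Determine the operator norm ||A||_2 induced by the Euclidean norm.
||A||_2 ≈ 8.1706 (= sqrt(largest eigenvalue of A^T A))

||A||_2 = sigma_max(A) = sqrt(lambda_max(A^T A)). Form the symmetric matrix M = A^T A =
[[26, 5, 29],
 [5, 1, 5],
 [29, 5, 45]].
Its characteristic polynomial (trace, sum of principal 2x2 minors, determinant of M give the coefficients) is
  p(λ) = det(λ I - M) = λ^3 - 72λ^2 + 350λ - 4.
No integer candidate from the rational root theorem (±divisors of 4) is a root, so the roots are irrational. The cubic discriminant is Δ = 459382000 > 0, so there are three distinct real roots. p(0) = -4 and p(1) = 275 have opposite signs, so a root lies in (0, 1); Newton's method refines it to λ ≈ 0.0115. p(5) = 71 and p(6) = -280 have opposite signs, so a root lies in (5, 6); Newton's method refines it to λ ≈ 5.2305. p(66) = -3040 and p(67) = 1001 have opposite signs, so a root lies in (66, 67); Newton's method refines it to λ ≈ 66.7581. Check (Vieta): the three roots sum to 72, matching tr M = 72.
So the eigenvalues of A^T A are ≈ 0.0115, 5.2305, 66.7581 (all ≥ 0, as they must be for A^T A). The largest is λ_max ≈ 66.7581, hence ||A||_2 = sqrt(λ_max) ≈ 8.1706.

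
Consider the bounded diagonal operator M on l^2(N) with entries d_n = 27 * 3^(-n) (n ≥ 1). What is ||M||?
||M|| = 9 (attained at n = 1)

For M diagonal, ||M|| = sup_n |d_n|. The sequence d_n = 27 * 3^(-n) is positive and strictly decreasing (ratio 3^(-1) < 1), so the supremum is d_1 = 27/3 = 9. Hence ||M|| = 9.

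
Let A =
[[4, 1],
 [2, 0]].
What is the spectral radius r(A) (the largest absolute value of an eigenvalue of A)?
r(A) = (4 + sqrt(24))/2 ≈ 4.4495

The eigenvalues of A are the roots of its characteristic polynomial. With M = A (coefficients from the trace and determinant):
  p(λ) = det(λ I - M) = λ^2 - 4λ - 2.
For λ^2 - 4λ - 2 the discriminant is 24. It is nonnegative but not a perfect square, so the roots are real and irrational: λ = (4 ± sqrt(24))/2 ≈ 4.4495, -0.4495.
Thus the eigenvalues (to 4 decimals) are 4.4495 (modulus 4.4495); -0.4495 (modulus 0.4495). The spectral radius is the largest modulus: r(A) = (4 + sqrt(24))/2 ≈ 4.4495. (Cross-check: r(A) ≤ ||A||_2 ≈ 4.5616; equality holds whenever A is normal, though it can also hold for some non-normal A.)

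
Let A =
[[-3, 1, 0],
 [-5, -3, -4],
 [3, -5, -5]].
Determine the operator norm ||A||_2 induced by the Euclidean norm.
||A||_2 ≈ 8.6722 (= sqrt(largest eigenvalue of A^T A))

||A||_2 = sigma_max(A) = sqrt(lambda_max(A^T A)). Form the symmetric matrix M = A^T A =
[[43, -3, 5],
 [-3, 35, 37],
 [5, 37, 41]].
Its characteristic polynomial (trace, sum of principal 2x2 minors, determinant of M give the coefficients) is
  p(λ) = det(λ I - M) = λ^3 - 119λ^2 + 3300λ - 484.
No integer candidate from the rational root theorem (±divisors of 484) is a root, so the roots are irrational. The cubic discriminant is Δ = 10617699664 > 0, so there are three distinct real roots. p(0) = -484 and p(1) = 2698 have opposite signs, so a root lies in (0, 1); Newton's method refines it to λ ≈ 0.1474. p(43) = 892 and p(44) = -484 have opposite signs, so a root lies in (43, 44); Newton's method refines it to λ ≈ 43.6463. p(75) = -484 and p(76) = 1948 have opposite signs, so a root lies in (75, 76); Newton's method refines it to λ ≈ 75.2062. Check (Vieta): the three roots sum to 119, matching tr M = 119.
So the eigenvalues of A^T A are ≈ 0.1474, 43.6463, 75.2062 (all ≥ 0, as they must be for A^T A). The largest is λ_max ≈ 75.2062, hence ||A||_2 = sqrt(λ_max) ≈ 8.6722.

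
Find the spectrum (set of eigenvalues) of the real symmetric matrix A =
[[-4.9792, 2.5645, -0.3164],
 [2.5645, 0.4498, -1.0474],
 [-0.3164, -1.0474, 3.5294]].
sigma(A) ≈ {-6, 1, 4}

A is real symmetric, so its spectrum consists of real eigenvalues. Expanding the characteristic polynomial of the displayed matrix gives
  det(λ I - A) = p(λ) = λ^3 + (1)λ^2 + (-26)λ + (24).
Solving p(λ) = 0 yields eigenvalues ≈ -6, 1, 4. (A is shown rounded to 4 decimals, so these recover the underlying integer eigenvalues to within that precision.)
Verification: the trace of A = -1 equals the sum of eigenvalues -1, and det(A) ≈ -23.9991 matches the eigenvalue product -24.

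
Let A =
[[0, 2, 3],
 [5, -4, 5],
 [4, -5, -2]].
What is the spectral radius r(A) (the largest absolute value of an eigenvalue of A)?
r(A) ≈ 4.707

The eigenvalues of A are the roots of its characteristic polynomial. With M = A (coefficients from the trace, the sum of principal 2x2 minors, and det A):
  p(λ) = det(λ I - M) = λ^3 + 6λ^2 + 11λ - 33.
No integer candidate from the rational root theorem (±divisors of 33) is a root, so the roots are irrational. The cubic discriminant is Δ = -41063 < 0, so there is one real root and a complex-conjugate pair. p(1) = -15 and p(2) = 21 have opposite signs, so a root lies in (1, 2); Newton's method refines it to λ ≈ 1.4895. Dividing out (λ - (1.4895)) leaves approximately λ^2 + 7.4895λ + 22.1554. For λ^2 + 7.4895λ + 22.1554 the discriminant is -32.5294. It is negative, so the remaining roots are the complex-conjugate pair λ ≈ -3.7447 ± 2.8517i. Their product equals the constant term, so |λ|^2 ≈ 22.1554 and |λ| ≈ 4.707.
Thus the eigenvalues (to 4 decimals) are 1.4895 (modulus 1.4895); -3.7447 ± 2.8517i (modulus 4.707). The spectral radius is the largest modulus: r(A) ≈ 4.707. (Cross-check: r(A) ≤ ||A||_2 ≈ 9.3523; equality holds whenever A is normal, though it can also hold for some non-normal A.)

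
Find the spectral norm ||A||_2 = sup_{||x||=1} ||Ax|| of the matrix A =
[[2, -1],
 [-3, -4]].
||A||_2 = sqrt((30 + sqrt(416))/2) ≈ 5.0198 (= sqrt(largest eigenvalue of A^T A))

||A||_2 = sigma_max(A) = sqrt(lambda_max(A^T A)). Form the symmetric matrix M = A^T A =
[[13, 10],
 [10, 17]].
Its characteristic polynomial (trace, determinant of M give the coefficients) is
  p(λ) = det(λ I - M) = λ^2 - 30λ + 121.
For λ^2 - 30λ + 121 the discriminant is 416. It is nonnegative but not a perfect square, so the roots are real and irrational: λ = (30 ± sqrt(416))/2 ≈ 25.198, 4.802.
So the eigenvalues of A^T A are ≈ 4.802, 25.198 (all ≥ 0, as they must be for A^T A). The largest is λ_max = (30 + sqrt(416))/2 ≈ 25.198, hence ||A||_2 = sqrt(λ_max) = sqrt((30 + sqrt(416))/2) ≈ 5.0198.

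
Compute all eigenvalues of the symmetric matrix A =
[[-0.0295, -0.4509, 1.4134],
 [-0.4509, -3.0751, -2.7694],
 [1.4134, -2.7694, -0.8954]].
sigma(A) ≈ {-5, -1, 2}

A is real symmetric, so its spectrum consists of real eigenvalues. Expanding the characteristic polynomial of the displayed matrix gives
  det(λ I - A) = p(λ) = λ^3 + (4)λ^2 + (-7)λ + (-10).
Solving p(λ) = 0 yields eigenvalues ≈ -5, -1, 2. (A is shown rounded to 4 decimals, so these recover the underlying integer eigenvalues to within that precision.)
Verification: the trace of A = -4 equals the sum of eigenvalues -4, and det(A) ≈ 10.0001 matches the eigenvalue product 10.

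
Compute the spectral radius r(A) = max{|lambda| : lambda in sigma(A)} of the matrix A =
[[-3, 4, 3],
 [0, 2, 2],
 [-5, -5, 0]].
r(A) ≈ 4.5585

The eigenvalues of A are the roots of its characteristic polynomial. With M = A (coefficients from the trace, the sum of principal 2x2 minors, and det A):
  p(λ) = det(λ I - M) = λ^3 + λ^2 + 19λ + 40.
No integer candidate from the rational root theorem (±divisors of 40) is a root, so the roots are irrational. The cubic discriminant is Δ = -56755 < 0, so there is one real root and a complex-conjugate pair. p(-2) = -2 and p(-1) = 21 have opposite signs, so a root lies in (-2, -1); Newton's method refines it to λ ≈ -1.9249. Dividing out (λ - (-1.9249)) leaves approximately λ^2 - 0.9249λ + 20.7803. For λ^2 - 0.9249λ + 20.7803 the discriminant is -82.2659. It is negative, so the remaining roots are the complex-conjugate pair λ ≈ 0.4624 ± 4.535i. Their product equals the constant term, so |λ|^2 ≈ 20.7803 and |λ| ≈ 4.5585.
Thus the eigenvalues (to 4 decimals) are -1.9249 (modulus 1.9249); 0.4624 ± 4.535i (modulus 4.5585). The spectral radius is the largest modulus: r(A) ≈ 4.5585. (Cross-check: r(A) ≤ ||A||_2 ≈ 7.462; equality holds whenever A is normal, though it can also hold for some non-normal A.)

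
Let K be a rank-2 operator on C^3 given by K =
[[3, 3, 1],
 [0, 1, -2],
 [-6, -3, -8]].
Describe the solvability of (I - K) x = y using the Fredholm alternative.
(I - K) is invertible (det(I - K) = -24 ≠ 0), so for every y in C^3 the equation (I - K) x = y has a unique solution.

K has rank 2 and factors as K = U V^T = u1 v1^T + u2 v2^T with u1 = (1, 1, 1), v1 = (3, 3, 1), u2 = (0, 1, 3), v2 = (-3, -2, -3) (multiplying out reproduces the displayed K). The nonzero eigenvalues of U V^T coincide with those of the 2 x 2 matrix G = V^T U = [[v1·u1, v1·u2], [v2·u1, v2·u2]] = [[7, 6], [-8, -11]], and by the Sylvester determinant identity det(I_3 - U V^T) = det(I_2 - V^T U) = det([[-6, -6], [8, 12]]) = (-6)(12) - (-6)(8) = -24. (Direct check: I - K =
[[-2, -3, -1],
 [0, 0, 2],
 [6, 3, 9]]
has determinant -24.) The finite-dimensional Fredholm alternative says: either (I - K) is invertible, or ker(I - K) ≠ {0} and then range(I - K) = ker((I - K)^*)^⊥, with dim ker(I - K) = dim ker((I - K)^*). Since det(I - K) ≠ 0, 1 is not an eigenvalue of K and ker(I - K) = {0}, so we are in the first case: for every y there is a unique x = (I - K)^(-1) y. (Explicitly, by the Woodbury identity, (I - U V^T)^(-1) = I + U (I_2 - G)^(-1) V^T.)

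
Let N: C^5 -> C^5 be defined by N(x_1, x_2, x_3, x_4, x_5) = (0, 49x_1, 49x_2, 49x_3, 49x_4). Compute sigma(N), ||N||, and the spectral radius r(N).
sigma(N) = {0}; ||N|| = 49; r(N) = 0. (N is nilpotent with N^5 = 0.)

On C^5, N is a strictly lower-triangular matrix with 49 on the subdiagonal and zeros elsewhere, so its characteristic polynomial is lambda^5 and every eigenvalue is 0: sigma(N) = {0}. For the operator norm, N e_i = 49e_{i+1} for i = 1, ..., 4 and N e_5 = 0, so the singular values of N are 49 (with multiplicity 4) and 0; hence ||N|| = 49. The spectral radius r(N) = max|lambda| = 0. Note ||N|| > r(N) — characteristic of non-normal nilpotent operators. Indeed N^5 = 0.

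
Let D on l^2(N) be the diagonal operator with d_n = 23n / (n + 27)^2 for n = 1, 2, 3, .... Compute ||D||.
||D|| = 23/108 (attained at n = 27)

For D diagonal, ||D|| = sup_n |d_n|. Treat f(x) = 23x / (x + 27)^2 for real x > 0. By the quotient rule, f'(x) = 23(27 - x)/(x + 27)^3, which is positive for x < 27 and negative for x > 27. So f has a unique maximum at x = 27, and since 27 is a positive integer, the supremum over n ≥ 1 is attained at n = 27: d_27 = 23·27/(27 + 27)^2 = 23·27/2916 = 23/108. Hence ||D|| = 23/108.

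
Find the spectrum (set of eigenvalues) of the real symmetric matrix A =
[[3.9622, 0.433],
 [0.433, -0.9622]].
sigma(A) ≈ {-1, 4}

A is real symmetric, so its spectrum consists of real eigenvalues. Expanding the characteristic polynomial of the displayed matrix gives
  det(λ I - A) = p(λ) = λ^2 + (-3)λ + (-4).
Solving p(λ) = 0 yields eigenvalues ≈ -1, 4. (A is shown rounded to 4 decimals, so these recover the underlying integer eigenvalues to within that precision.)
Verification: the trace of A = 3 equals the sum of eigenvalues 3, and det(A) ≈ -3.9999 matches the eigenvalue product -4.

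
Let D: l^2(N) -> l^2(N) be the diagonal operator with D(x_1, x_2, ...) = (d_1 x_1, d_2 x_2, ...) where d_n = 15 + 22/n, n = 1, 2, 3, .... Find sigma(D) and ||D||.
sigma(D) = {15 + 22/n : n ≥ 1} ∪ {15}; ||D|| = 37

A bounded diagonal operator on l^2 with diagonal entries d_n has spectrum equal to the closure of {d_n : n ≥ 1}: every d_n is an eigenvalue (with eigenvector e_n), so {d_n} ⊂ sigma(D); the spectrum is closed, so its closure is too; and for lambda not in the closure, (D - lambda I) has bounded inverse (the diagonal entries 1/(d_n - lambda) are bounded). For our sequence d_n = 15 + 22/n, n = 1, 2, 3, ...:
  - {d_n} = {15 + 22/n : n ≥ 1}; the only limit point is 15
  - closure = {15 + 22/n : n ≥ 1} ∪ {15}
For the norm: a diagonal operator has ||D|| = sup_n |d_n|. Here d_n = 15 + 22/n is positive and decreasing, so sup_n |d_n| = d_1 = 15 + 22 = 37. So ||D|| = 37.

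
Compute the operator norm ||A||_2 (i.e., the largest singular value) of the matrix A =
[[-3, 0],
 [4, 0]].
||A||_2 = 5 (= sqrt(largest eigenvalue of A^T A))

||A||_2 = sigma_max(A) = sqrt(lambda_max(A^T A)). Form the symmetric matrix M = A^T A =
[[25, 0],
 [0, 0]].
Its characteristic polynomial (trace, determinant of M give the coefficients) is
  p(λ) = det(λ I - M) = λ^2 - 25λ.
For λ^2 - 25λ the discriminant is 625. It is a perfect square (25^2), so the roots are rational: λ = (25 ± 25)/2 = 25, 0.
So the eigenvalues of A^T A are ≈ 0, 25 (all ≥ 0, as they must be for A^T A). The largest is λ_max = 25, hence ||A||_2 = sqrt(λ_max) = 5.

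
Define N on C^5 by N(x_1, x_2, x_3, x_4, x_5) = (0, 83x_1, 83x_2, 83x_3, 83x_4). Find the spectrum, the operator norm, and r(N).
sigma(N) = {0}; ||N|| = 83; r(N) = 0. (N is nilpotent with N^5 = 0.)

On C^5, N is a strictly lower-triangular matrix with 83 on the subdiagonal and zeros elsewhere, so its characteristic polynomial is lambda^5 and every eigenvalue is 0: sigma(N) = {0}. For the operator norm, N e_i = 83e_{i+1} for i = 1, ..., 4 and N e_5 = 0, so the singular values of N are 83 (with multiplicity 4) and 0; hence ||N|| = 83. The spectral radius r(N) = max|lambda| = 0. Note ||N|| > r(N) — characteristic of non-normal nilpotent operators. Indeed N^5 = 0.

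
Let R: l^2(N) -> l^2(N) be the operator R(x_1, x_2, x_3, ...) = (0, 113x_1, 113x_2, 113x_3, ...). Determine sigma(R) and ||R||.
sigma(R) = closed disk {z in C : |z| ≤ 113}; ||R|| = 113

Note R = 113·U where U is the unit right shift (U x)_k = x_{k-1} (with x_0 := 0); so ||R|| = 113||U|| and sigma(R) = 113·sigma(U). ||R x||^2 = sum_{k≥1} |113x_k|^2 = 12769||x||^2, so ||R|| = 113 and sigma(R) ⊂ {|z| ≤ 113}. For any |lambda| < 113, the equation (R - lambda I) x = 0 forces x_1 = 0, then 113x_k = lambda x_{k+1} ⇒ x = 0, so R has no eigenvalues. But (R - lambda I) is not surjective for |lambda| < 113: solving (R - lambda I) x = e_1 would require x_n proportional to (lambda/113)^(-n), which is not in l^2. So every |lambda| < 113 lies in the residual spectrum. The boundary |lambda| = 113 is in the approximate point spectrum (the spectrum is closed). Hence sigma(R) is the closed disk of radius 113.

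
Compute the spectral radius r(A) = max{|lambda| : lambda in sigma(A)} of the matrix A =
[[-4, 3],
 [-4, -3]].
r(A) = sqrt(24) ≈ 4.899

The eigenvalues of A are the roots of its characteristic polynomial. With M = A (coefficients from the trace and determinant):
  p(λ) = det(λ I - M) = λ^2 + 7λ + 24.
For λ^2 + 7λ + 24 the discriminant is -47. It is negative, so the roots are the complex-conjugate pair λ = -7/2 ± (sqrt(47)/2) i ≈ -3.5 ± 3.4278i. For a conjugate pair the product of the roots equals the constant term, so |λ|^2 = 24 and |λ| = sqrt(24) ≈ 4.899.
Thus the eigenvalues (to 4 decimals) are -3.5 ± 3.4278i (modulus 4.899). The spectral radius is the largest modulus: r(A) = sqrt(24) ≈ 4.899. (Cross-check: r(A) ≤ ||A||_2 ≈ 5.6569; equality holds whenever A is normal, though it can also hold for some non-normal A.)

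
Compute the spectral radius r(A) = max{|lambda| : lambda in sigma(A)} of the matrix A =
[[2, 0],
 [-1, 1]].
r(A) = 2

The eigenvalues of A are the roots of its characteristic polynomial. With M = A (coefficients from the trace and determinant):
  p(λ) = det(λ I - M) = λ^2 - 3λ + 2.
For λ^2 - 3λ + 2 the discriminant is 1. It is a perfect square (1^2), so the roots are rational: λ = (3 ± 1)/2 = 2, 1.
Thus the eigenvalues (to 4 decimals) are 2 (modulus 2); 1 (modulus 1). The spectral radius is the largest modulus: r(A) = 2. (Cross-check: r(A) ≤ ||A||_2 ≈ 2.2882; equality holds whenever A is normal, though it can also hold for some non-normal A.)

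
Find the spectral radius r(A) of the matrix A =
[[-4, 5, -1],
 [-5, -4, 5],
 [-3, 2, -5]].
r(A) ≈ 7.8817

The eigenvalues of A are the roots of its characteristic polynomial. With M = A (coefficients from the trace, the sum of principal 2x2 minors, and det A):
  p(λ) = det(λ I - M) = λ^3 + 13λ^2 + 68λ + 218.
No integer candidate from the rational root theorem (±divisors of 218) is a root, so the roots are irrational. The cubic discriminant is Δ = -206388 < 0, so there is one real root and a complex-conjugate pair. p(-8) = -6 and p(-7) = 36 have opposite signs, so a root lies in (-8, -7); Newton's method refines it to λ ≈ -7.8817. Dividing out (λ - (-7.8817)) leaves approximately λ^2 + 5.1183λ + 27.6591. For λ^2 + 5.1183λ + 27.6591 the discriminant is -84.4391. It is negative, so the remaining roots are the complex-conjugate pair λ ≈ -2.5592 ± 4.5945i. Their product equals the constant term, so |λ|^2 ≈ 27.6591 and |λ| ≈ 5.2592.
Thus the eigenvalues (to 4 decimals) are -7.8817 (modulus 7.8817); -2.5592 ± 4.5945i (modulus 5.2592). The spectral radius is the largest modulus: r(A) ≈ 7.8817. (Cross-check: r(A) ≤ ||A||_2 ≈ 9.1177; equality holds whenever A is normal, though it can also hold for some non-normal A.)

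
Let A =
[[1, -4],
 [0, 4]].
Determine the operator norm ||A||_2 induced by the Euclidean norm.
||A||_2 = sqrt((33 + sqrt(1025))/2) ≈ 5.7016 (= sqrt(largest eigenvalue of A^T A))

||A||_2 = sigma_max(A) = sqrt(lambda_max(A^T A)). Form the symmetric matrix M = A^T A =
[[1, -4],
 [-4, 32]].
Its characteristic polynomial (trace, determinant of M give the coefficients) is
  p(λ) = det(λ I - M) = λ^2 - 33λ + 16.
For λ^2 - 33λ + 16 the discriminant is 1025. It is nonnegative but not a perfect square, so the roots are real and irrational: λ = (33 ± sqrt(1025))/2 ≈ 32.5078, 0.4922.
So the eigenvalues of A^T A are ≈ 0.4922, 32.5078 (all ≥ 0, as they must be for A^T A). The largest is λ_max = (33 + sqrt(1025))/2 ≈ 32.5078, hence ||A||_2 = sqrt(λ_max) = sqrt((33 + sqrt(1025))/2) ≈ 5.7016.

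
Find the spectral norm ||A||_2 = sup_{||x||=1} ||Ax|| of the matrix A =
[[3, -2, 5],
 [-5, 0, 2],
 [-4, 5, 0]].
||A||_2 ≈ 8.36 (= sqrt(largest eigenvalue of A^T A))

||A||_2 = sigma_max(A) = sqrt(lambda_max(A^T A)). Form the symmetric matrix M = A^T A =
[[50, -26, 5],
 [-26, 29, -10],
 [5, -10, 29]].
Its characteristic polynomial (trace, sum of principal 2x2 minors, determinant of M give the coefficients) is
  p(λ) = det(λ I - M) = λ^3 - 108λ^2 + 2940λ - 19321.
No integer candidate from the rational root theorem (±divisors of 19321) is a root, so the roots are irrational. The cubic discriminant is Δ = 2161974645 > 0, so there are three distinct real roots. p(9) = -880 and p(10) = 279 have opposite signs, so a root lies in (9, 10); Newton's method refines it to λ ≈ 9.7463. p(28) = 279 and p(29) = -500 have opposite signs, so a root lies in (28, 29); Newton's method refines it to λ ≈ 28.3649. p(69) = -2140 and p(70) = 279 have opposite signs, so a root lies in (69, 70); Newton's method refines it to λ ≈ 69.8888. Check (Vieta): the three roots sum to 108, matching tr M = 108.
So the eigenvalues of A^T A are ≈ 9.7463, 28.3649, 69.8888 (all ≥ 0, as they must be for A^T A). The largest is λ_max ≈ 69.8888, hence ||A||_2 = sqrt(λ_max) ≈ 8.36.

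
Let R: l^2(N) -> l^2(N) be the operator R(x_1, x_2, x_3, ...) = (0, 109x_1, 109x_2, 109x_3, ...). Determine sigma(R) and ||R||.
sigma(R) = closed disk {z in C : |z| ≤ 109}; ||R|| = 109

Note R = 109·U where U is the unit right shift (U x)_k = x_{k-1} (with x_0 := 0); so ||R|| = 109||U|| and sigma(R) = 109·sigma(U). ||R x||^2 = sum_{k≥1} |109x_k|^2 = 11881||x||^2, so ||R|| = 109 and sigma(R) ⊂ {|z| ≤ 109}. For any |lambda| < 109, the equation (R - lambda I) x = 0 forces x_1 = 0, then 109x_k = lambda x_{k+1} ⇒ x = 0, so R has no eigenvalues. But (R - lambda I) is not surjective for |lambda| < 109: solving (R - lambda I) x = e_1 would require x_n proportional to (lambda/109)^(-n), which is not in l^2. So every |lambda| < 109 lies in the residual spectrum. The boundary |lambda| = 109 is in the approximate point spectrum (the spectrum is closed). Hence sigma(R) is the closed disk of radius 109.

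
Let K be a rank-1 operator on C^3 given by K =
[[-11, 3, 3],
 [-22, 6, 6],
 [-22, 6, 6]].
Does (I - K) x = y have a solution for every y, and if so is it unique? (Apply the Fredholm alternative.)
(I - K) is singular (det(I - K) = 0, i.e. 1 ∈ sigma(K)). (I - K) x = y is solvable iff y ⊥ ker((I - K)^*) = span{(-11, 3, 3)}, i.e. iff -11y_1 + 3y_2 + 3y_3 = 0. When solvable, the solutions are x = y + c·(1, 2, 2), c arbitrary (ker(I - K) = span{(1, 2, 2)}, dimension 1).

K has rank 1, so it is an outer product K = u v^T: every row of K is a multiple of one row vector. Reading off the entries, u = (1, 2, 2) and v = (-11, 3, 3) (row i of K equals u_i·v^T). A rank-one matrix u v^T satisfies K u = u (v·u) and kills the (2)-dimensional subspace v^⊥, so its characteristic polynomial is lambda^2 (lambda - v·u) with v·u = tr K = 1. Hence the eigenvalues of I - K are 1 (multiplicity 2) and 1 - (1) = 0, so det(I - K) = 0. (Direct check: I - K =
[[12, -3, -3],
 [22, -5, -6],
 [22, -6, -5]]
has determinant 0.) So 1 is an eigenvalue of K and (I - K) is not invertible. The finite-dimensional Fredholm alternative says: either (I - K) is invertible, or ker(I - K) ≠ {0} and then range(I - K) = ker((I - K)^*)^⊥, with dim ker(I - K) = dim ker((I - K)^*). We are in the second case, so we need both kernels. Kernel of I - K: (I - K) u = u - u (v·u) = u - u = 0, so ker(I - K) = span{u} = span{(1, 2, 2)} (it is exactly 1-dimensional because rank(I - K) = 2). Kernel of the adjoint: K is real, so (I - K)^* = I - K^T = I - v u^T, and (I - v u^T) v = v - v (u·v) = 0; hence ker((I - K)^*) = span{v} = span{(-11, 3, 3)}. Therefore (I - K) x = y is solvable iff <y, v> = 0, i.e. iff -11y_1 + 3y_2 + 3y_3 = 0. When this holds, K y = u (v·y) = 0, so (I - K) y = y and x = y is a particular solution; the full solution set is the line x = y + c·u = y + c·(1, 2, 2), c ∈ C.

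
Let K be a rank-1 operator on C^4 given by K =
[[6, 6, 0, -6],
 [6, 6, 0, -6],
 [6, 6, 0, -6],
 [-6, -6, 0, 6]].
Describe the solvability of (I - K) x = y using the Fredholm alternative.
(I - K) is invertible (det(I - K) = -17 ≠ 0), so for every y in C^4 the equation (I - K) x = y has a unique solution.

K has rank 1, so it is an outer product K = u v^T: every row of K is a multiple of one row vector. Reading off the entries, u = (-2, -2, -2, 2) and v = (-3, -3, 0, 3) (row i of K equals u_i·v^T). A rank-one matrix u v^T satisfies K u = u (v·u) and kills the (3)-dimensional subspace v^⊥, so its characteristic polynomial is lambda^3 (lambda - v·u) with v·u = tr K = 18. Hence the eigenvalues of I - K are 1 (multiplicity 3) and 1 - (18) = -17, so det(I - K) = -17. (Direct check: I - K =
[[-5, -6, 0, 6],
 [-6, -5, 0, 6],
 [-6, -6, 1, 6],
 [6, 6, 0, -5]]
has determinant -17.) The finite-dimensional Fredholm alternative says: either (I - K) is invertible, or ker(I - K) ≠ {0} and then range(I - K) = ker((I - K)^*)^⊥, with dim ker(I - K) = dim ker((I - K)^*). Since det(I - K) ≠ 0, 1 is not an eigenvalue of K and ker(I - K) = {0}, so we are in the first case: for every y there is a unique x = (I - K)^(-1) y. Explicitly, by the Sherman–Morrison formula, (I - u v^T)^(-1) = I + u v^T/(1 - v·u), i.e. (I - K)^(-1) = I + K/(-17).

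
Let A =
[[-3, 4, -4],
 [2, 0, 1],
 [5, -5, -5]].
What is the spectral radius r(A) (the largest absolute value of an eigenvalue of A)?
r(A) ≈ 6.9942

The eigenvalues of A are the roots of its characteristic polynomial. With M = A (coefficients from the trace, the sum of principal 2x2 minors, and det A):
  p(λ) = det(λ I - M) = λ^3 + 8λ^2 + 32λ - 85.
No integer candidate from the rational root theorem (±divisors of 85) is a root, so the roots are irrational. The cubic discriminant is Δ = -478211 < 0, so there is one real root and a complex-conjugate pair. p(1) = -44 and p(2) = 19 have opposite signs, so a root lies in (1, 2); Newton's method refines it to λ ≈ 1.7375. Dividing out (λ - (1.7375)) leaves approximately λ^2 + 9.7375λ + 48.9195. For λ^2 + 9.7375λ + 48.9195 the discriminant is -100.858. It is negative, so the remaining roots are the complex-conjugate pair λ ≈ -4.8688 ± 5.0214i. Their product equals the constant term, so |λ|^2 ≈ 48.9195 and |λ| ≈ 6.9942.
Thus the eigenvalues (to 4 decimals) are 1.7375 (modulus 1.7375); -4.8688 ± 5.0214i (modulus 6.9942). The spectral radius is the largest modulus: r(A) ≈ 6.9942. (Cross-check: r(A) ≤ ||A||_2 ≈ 9.0315; equality holds whenever A is normal, though it can also hold for some non-normal A.)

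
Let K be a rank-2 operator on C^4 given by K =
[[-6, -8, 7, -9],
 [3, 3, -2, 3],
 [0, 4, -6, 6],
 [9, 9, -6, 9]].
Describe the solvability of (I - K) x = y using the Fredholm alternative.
(I - K) is invertible (det(I - K) = 42 ≠ 0), so for every y in C^4 the equation (I - K) x = y has a unique solution.

K has rank 2 and factors as K = U V^T = u1 v1^T + u2 v2^T with u1 = (2, -1, 0, -3), v1 = (-3, -1, -1, 0), u2 = (3, -1, -2, -3), v2 = (0, -2, 3, -3) (multiplying out reproduces the displayed K). The nonzero eigenvalues of U V^T coincide with those of the 2 x 2 matrix G = V^T U = [[v1·u1, v1·u2], [v2·u1, v2·u2]] = [[-5, -6], [11, 5]], and by the Sylvester determinant identity det(I_4 - U V^T) = det(I_2 - V^T U) = det([[6, 6], [-11, -4]]) = (6)(-4) - (6)(-11) = 42. (Direct check: I - K =
[[7, 8, -7, 9],
 [-3, -2, 2, -3],
 [0, -4, 7, -6],
 [-9, -9, 6, -8]]
has determinant 42.) The finite-dimensional Fredholm alternative says: either (I - K) is invertible, or ker(I - K) ≠ {0} and then range(I - K) = ker((I - K)^*)^⊥, with dim ker(I - K) = dim ker((I - K)^*). Since det(I - K) ≠ 0, 1 is not an eigenvalue of K and ker(I - K) = {0}, so we are in the first case: for every y there is a unique x = (I - K)^(-1) y. (Explicitly, by the Woodbury identity, (I - U V^T)^(-1) = I + U (I_2 - G)^(-1) V^T.)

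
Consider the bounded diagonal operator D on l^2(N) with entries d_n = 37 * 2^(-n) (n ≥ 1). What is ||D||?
||D|| = 37/2 (attained at n = 1)

For D diagonal, ||D|| = sup_n |d_n|. The sequence d_n = 37 * 2^(-n) is positive and strictly decreasing (ratio 2^(-1) < 1), so the supremum is d_1 = 37/2. Hence ||D|| = 37/2.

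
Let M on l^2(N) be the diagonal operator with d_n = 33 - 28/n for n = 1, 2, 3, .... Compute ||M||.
||M|| = 33

For a diagonal operator on l^2 with entries d_n, ||M|| = sup_n |d_n|. Here d_1 = 5, d_2 = 19, ..., and d_n = 33 - 28/n increases monotonically toward 33. All terms lie in [5, 33), so |d_n| = d_n and the supremum is the limit 33, which is not attained by any individual d_n. Hence ||M|| = 33.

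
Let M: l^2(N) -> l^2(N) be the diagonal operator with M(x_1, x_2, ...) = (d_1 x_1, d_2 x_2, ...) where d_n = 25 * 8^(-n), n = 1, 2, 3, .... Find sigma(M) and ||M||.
sigma(M) = {25 * 8^(-n) : n ≥ 1} ∪ {0}; ||M|| = 25/8

A bounded diagonal operator on l^2 with diagonal entries d_n has spectrum equal to the closure of {d_n : n ≥ 1}: every d_n is an eigenvalue (with eigenvector e_n), so {d_n} ⊂ sigma(M); the spectrum is closed, so its closure is too; and for lambda not in the closure, (M - lambda I) has bounded inverse (the diagonal entries 1/(d_n - lambda) are bounded). For our sequence d_n = 25 * 8^(-n), n = 1, 2, 3, ...:
  - {d_n} = {25 * 8^(-n) : n ≥ 1}; the only limit point is 0
  - closure = {25 * 8^(-n) : n ≥ 1} ∪ {0}
For the norm: a diagonal operator has ||M|| = sup_n |d_n|. Here d_n = 25 * 8^(-n) is positive and decreasing, so sup_n |d_n| = d_1 = 25/8. So ||M|| = 25/8.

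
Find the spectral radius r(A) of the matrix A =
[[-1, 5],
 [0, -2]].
r(A) = 2

The eigenvalues of A are the roots of its characteristic polynomial. With M = A (coefficients from the trace and determinant):
  p(λ) = det(λ I - M) = λ^2 + 3λ + 2.
For λ^2 + 3λ + 2 the discriminant is 1. It is a perfect square (1^2), so the roots are rational: λ = (-3 ± 1)/2 = -1, -2.
Thus the eigenvalues (to 4 decimals) are -1 (modulus 1); -2 (modulus 2). The spectral radius is the largest modulus: r(A) = 2. (Cross-check: r(A) ≤ ||A||_2 ≈ 5.465; equality holds whenever A is normal, though it can also hold for some non-normal A.)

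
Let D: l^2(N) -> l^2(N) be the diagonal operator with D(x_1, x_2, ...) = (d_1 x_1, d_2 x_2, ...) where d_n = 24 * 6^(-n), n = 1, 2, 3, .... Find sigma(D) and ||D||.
sigma(D) = {24 * 6^(-n) : n ≥ 1} ∪ {0}; ||D|| = 4

A bounded diagonal operator on l^2 with diagonal entries d_n has spectrum equal to the closure of {d_n : n ≥ 1}: every d_n is an eigenvalue (with eigenvector e_n), so {d_n} ⊂ sigma(D); the spectrum is closed, so its closure is too; and for lambda not in the closure, (D - lambda I) has bounded inverse (the diagonal entries 1/(d_n - lambda) are bounded). For our sequence d_n = 24 * 6^(-n), n = 1, 2, 3, ...:
  - {d_n} = {24 * 6^(-n) : n ≥ 1}; the only limit point is 0
  - closure = {24 * 6^(-n) : n ≥ 1} ∪ {0}
For the norm: a diagonal operator has ||D|| = sup_n |d_n|. Here d_n = 24 * 6^(-n) is positive and decreasing, so sup_n |d_n| = d_1 = 24/6 = 4. So ||D|| = 4.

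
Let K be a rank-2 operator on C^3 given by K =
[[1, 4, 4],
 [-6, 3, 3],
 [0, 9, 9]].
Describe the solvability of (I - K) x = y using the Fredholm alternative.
(I - K) is invertible (det(I - K) = 24 ≠ 0), so for every y in C^3 the equation (I - K) x = y has a unique solution.

K has rank 2 and factors as K = U V^T = u1 v1^T + u2 v2^T with u1 = (1, 3, 3), v1 = (-1, 2, 2), u2 = (2, -3, 3), v2 = (1, 1, 1) (multiplying out reproduces the displayed K). The nonzero eigenvalues of U V^T coincide with those of the 2 x 2 matrix G = V^T U = [[v1·u1, v1·u2], [v2·u1, v2·u2]] = [[11, -2], [7, 2]], and by the Sylvester determinant identity det(I_3 - U V^T) = det(I_2 - V^T U) = det([[-10, 2], [-7, -1]]) = (-10)(-1) - (2)(-7) = 24. (Direct check: I - K =
[[0, -4, -4],
 [6, -2, -3],
 [0, -9, -8]]
has determinant 24.) The finite-dimensional Fredholm alternative says: either (I - K) is invertible, or ker(I - K) ≠ {0} and then range(I - K) = ker((I - K)^*)^⊥, with dim ker(I - K) = dim ker((I - K)^*). Since det(I - K) ≠ 0, 1 is not an eigenvalue of K and ker(I - K) = {0}, so we are in the first case: for every y there is a unique x = (I - K)^(-1) y. (Explicitly, by the Woodbury identity, (I - U V^T)^(-1) = I + U (I_2 - G)^(-1) V^T.)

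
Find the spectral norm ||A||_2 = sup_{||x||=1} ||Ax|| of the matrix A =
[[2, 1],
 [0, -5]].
||A||_2 = sqrt((30 + sqrt(500))/2) ≈ 5.1167 (= sqrt(largest eigenvalue of A^T A))

||A||_2 = sigma_max(A) = sqrt(lambda_max(A^T A)). Form the symmetric matrix M = A^T A =
[[4, 2],
 [2, 26]].
Its characteristic polynomial (trace, determinant of M give the coefficients) is
  p(λ) = det(λ I - M) = λ^2 - 30λ + 100.
For λ^2 - 30λ + 100 the discriminant is 500. It is nonnegative but not a perfect square, so the roots are real and irrational: λ = (30 ± sqrt(500))/2 ≈ 26.1803, 3.8197.
So the eigenvalues of A^T A are ≈ 3.8197, 26.1803 (all ≥ 0, as they must be for A^T A). The largest is λ_max = (30 + sqrt(500))/2 ≈ 26.1803, hence ||A||_2 = sqrt(λ_max) = sqrt((30 + sqrt(500))/2) ≈ 5.1167.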